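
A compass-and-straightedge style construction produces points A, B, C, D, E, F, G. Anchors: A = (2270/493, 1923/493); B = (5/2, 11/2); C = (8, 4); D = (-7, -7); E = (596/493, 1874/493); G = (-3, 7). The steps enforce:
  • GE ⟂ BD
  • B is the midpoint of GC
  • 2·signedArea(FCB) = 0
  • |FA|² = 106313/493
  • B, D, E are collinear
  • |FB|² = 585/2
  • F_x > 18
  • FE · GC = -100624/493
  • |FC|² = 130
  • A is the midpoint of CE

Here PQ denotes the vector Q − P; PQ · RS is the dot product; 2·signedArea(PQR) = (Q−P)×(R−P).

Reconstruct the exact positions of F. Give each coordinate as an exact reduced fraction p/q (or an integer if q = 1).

1. F_x = 19  [2·signedArea(FCB) = 0 ∩ FE · GC = -100624/493]
2. F_y = 1  [2·signedArea(FCB) = 0 ∩ FE · GC = -100624/493]
   → F = (19, 1)

F = (19, 1)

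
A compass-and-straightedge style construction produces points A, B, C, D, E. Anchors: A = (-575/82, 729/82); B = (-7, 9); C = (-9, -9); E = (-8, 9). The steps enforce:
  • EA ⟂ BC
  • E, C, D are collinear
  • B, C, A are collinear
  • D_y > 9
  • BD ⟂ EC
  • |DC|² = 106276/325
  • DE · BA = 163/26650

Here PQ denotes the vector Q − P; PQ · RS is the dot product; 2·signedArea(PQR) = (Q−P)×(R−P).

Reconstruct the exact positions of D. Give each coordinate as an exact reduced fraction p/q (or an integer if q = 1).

D = (-2599/325, 2943/325)

1. D_x = -2599/325  [E, C, D are collinear ∩ BD ⟂ EC]
2. D_y = 2943/325  [E, C, D are collinear ∩ BD ⟂ EC]
   → D = (-2599/325, 2943/325)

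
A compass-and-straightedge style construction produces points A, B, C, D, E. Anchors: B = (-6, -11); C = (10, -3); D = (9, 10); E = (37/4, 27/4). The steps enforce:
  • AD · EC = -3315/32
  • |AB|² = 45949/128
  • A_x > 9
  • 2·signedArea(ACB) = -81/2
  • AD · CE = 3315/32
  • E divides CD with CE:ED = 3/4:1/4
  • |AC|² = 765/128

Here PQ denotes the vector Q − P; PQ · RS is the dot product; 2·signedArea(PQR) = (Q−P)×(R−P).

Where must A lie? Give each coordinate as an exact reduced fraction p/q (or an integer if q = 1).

A = (157/16, -9/16)

1. A_x = 157/16  [AD · EC = -3315/32 ∩ 2·signedArea(ACB) = -81/2]
2. A_y = -9/16  [AD · EC = -3315/32 ∩ 2·signedArea(ACB) = -81/2]
   → A = (157/16, -9/16)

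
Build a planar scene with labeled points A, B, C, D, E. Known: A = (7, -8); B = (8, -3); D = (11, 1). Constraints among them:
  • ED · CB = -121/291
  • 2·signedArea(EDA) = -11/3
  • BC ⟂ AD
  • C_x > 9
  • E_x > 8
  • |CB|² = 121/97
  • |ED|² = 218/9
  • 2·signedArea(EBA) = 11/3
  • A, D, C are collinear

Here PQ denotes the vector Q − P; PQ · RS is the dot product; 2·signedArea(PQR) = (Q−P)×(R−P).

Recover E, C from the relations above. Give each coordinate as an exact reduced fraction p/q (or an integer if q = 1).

1. E_x = 26/3  [2·signedArea(EBA) = 11/3 ∩ 2·signedArea(EDA) = -11/3]
2. E_y = -10/3  [2·signedArea(EBA) = 11/3 ∩ 2·signedArea(EDA) = -11/3]
   → E = (26/3, -10/3)
3. C_x = 875/97  [A, D, C are collinear ∩ BC ⟂ AD]
4. C_y = -335/97  [A, D, C are collinear ∩ BC ⟂ AD]
   → C = (875/97, -335/97)

C = (875/97, -335/97)
E = (26/3, -10/3)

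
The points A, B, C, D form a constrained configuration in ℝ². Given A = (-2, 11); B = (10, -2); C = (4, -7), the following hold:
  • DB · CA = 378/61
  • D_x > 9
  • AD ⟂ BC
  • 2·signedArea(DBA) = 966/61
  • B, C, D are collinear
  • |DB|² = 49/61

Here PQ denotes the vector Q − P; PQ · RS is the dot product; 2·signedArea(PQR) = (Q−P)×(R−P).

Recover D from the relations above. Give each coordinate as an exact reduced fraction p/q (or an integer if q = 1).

1. D_x = 568/61  [B, C, D are collinear ∩ AD ⟂ BC]
2. D_y = -157/61  [B, C, D are collinear ∩ AD ⟂ BC]
   → D = (568/61, -157/61)

D = (568/61, -157/61)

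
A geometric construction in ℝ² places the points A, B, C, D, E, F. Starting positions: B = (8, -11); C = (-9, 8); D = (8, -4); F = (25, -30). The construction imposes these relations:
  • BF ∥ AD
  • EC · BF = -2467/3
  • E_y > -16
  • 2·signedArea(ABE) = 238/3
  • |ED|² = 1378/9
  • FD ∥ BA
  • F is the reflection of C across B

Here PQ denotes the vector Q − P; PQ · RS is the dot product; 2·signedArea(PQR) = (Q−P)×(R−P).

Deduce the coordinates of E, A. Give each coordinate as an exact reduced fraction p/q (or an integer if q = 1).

1. A_x = -9  [BF ∥ AD ∩ FD ∥ BA]
2. A_y = 15  [BF ∥ AD ∩ FD ∥ BA]
   → A = (-9, 15)
3. E_x = 41/3  [EC · BF = -2467/3 ∩ 2·signedArea(ABE) = 238/3]
4. E_y = -15  [EC · BF = -2467/3 ∩ 2·signedArea(ABE) = 238/3]
   → E = (41/3, -15)

A = (-9, 15)
E = (41/3, -15)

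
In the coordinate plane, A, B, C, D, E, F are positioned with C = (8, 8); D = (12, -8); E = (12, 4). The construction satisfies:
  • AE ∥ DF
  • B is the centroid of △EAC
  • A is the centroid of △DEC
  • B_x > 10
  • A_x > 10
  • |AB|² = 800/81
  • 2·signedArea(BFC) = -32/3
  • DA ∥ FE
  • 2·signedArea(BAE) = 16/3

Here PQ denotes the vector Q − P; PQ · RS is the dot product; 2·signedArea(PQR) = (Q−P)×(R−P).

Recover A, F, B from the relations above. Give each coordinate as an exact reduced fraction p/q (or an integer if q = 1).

1. A_x = 32/3  [A is the centroid of △DEC]
2. A_y = 4/3  [A is the centroid of △DEC]
   → A = (32/3, 4/3)
3. F_x = 40/3  [DA ∥ FE ∩ AE ∥ DF]
4. F_y = -16/3  [DA ∥ FE ∩ AE ∥ DF]
   → F = (40/3, -16/3)
5. B_x = 92/9  [B is the centroid of △EAC]
6. B_y = 40/9  [B is the centroid of △EAC]
   → B = (92/9, 40/9)

A = (32/3, 4/3)
B = (92/9, 40/9)
F = (40/3, -16/3)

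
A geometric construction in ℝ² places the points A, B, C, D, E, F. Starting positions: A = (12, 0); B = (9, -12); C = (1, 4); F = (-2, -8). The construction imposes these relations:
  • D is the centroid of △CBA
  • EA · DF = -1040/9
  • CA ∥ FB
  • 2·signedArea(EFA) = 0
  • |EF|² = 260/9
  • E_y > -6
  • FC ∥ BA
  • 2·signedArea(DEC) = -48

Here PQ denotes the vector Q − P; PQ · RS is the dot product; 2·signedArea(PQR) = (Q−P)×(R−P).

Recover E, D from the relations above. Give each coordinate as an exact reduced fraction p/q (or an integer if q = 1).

D = (22/3, -8/3)
E = (8/3, -16/3)

1. E_x = 8/3  [line -8·x + 14·y + 96 = 0 ∩ |EF|² = 260/9]
2. E_y = -16/3  [line -8·x + 14·y + 96 = 0 ∩ |EF|² = 260/9]
   → E = (8/3, -16/3)
3. D_x = 22/3  [D is the centroid of △CBA]
4. D_y = -8/3  [D is the centroid of △CBA]
   → D = (22/3, -8/3)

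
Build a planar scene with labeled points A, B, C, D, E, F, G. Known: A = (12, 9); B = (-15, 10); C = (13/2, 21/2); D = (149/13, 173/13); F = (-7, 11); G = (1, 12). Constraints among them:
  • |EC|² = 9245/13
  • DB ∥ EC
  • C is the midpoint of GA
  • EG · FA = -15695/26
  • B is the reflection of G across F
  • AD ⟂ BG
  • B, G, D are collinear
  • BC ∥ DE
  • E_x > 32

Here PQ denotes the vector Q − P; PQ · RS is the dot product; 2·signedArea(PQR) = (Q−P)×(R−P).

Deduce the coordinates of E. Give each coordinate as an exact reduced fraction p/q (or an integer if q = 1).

1. E_x = 857/26  [DB ∥ EC ∩ BC ∥ DE]
2. E_y = 359/26  [DB ∥ EC ∩ BC ∥ DE]
   → E = (857/26, 359/26)

E = (857/26, 359/26)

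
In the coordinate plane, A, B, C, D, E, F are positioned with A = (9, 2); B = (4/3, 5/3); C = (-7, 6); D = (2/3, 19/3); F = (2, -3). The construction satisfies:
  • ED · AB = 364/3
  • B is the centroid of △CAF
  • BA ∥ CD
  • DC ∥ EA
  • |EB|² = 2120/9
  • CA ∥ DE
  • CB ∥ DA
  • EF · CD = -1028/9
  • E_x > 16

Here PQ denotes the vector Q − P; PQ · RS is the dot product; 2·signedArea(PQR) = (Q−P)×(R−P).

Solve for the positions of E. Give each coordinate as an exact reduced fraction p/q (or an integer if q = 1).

1. E_x = 50/3  [DC ∥ EA ∩ CA ∥ DE]
2. E_y = 7/3  [DC ∥ EA ∩ CA ∥ DE]
   → E = (50/3, 7/3)

E = (50/3, 7/3)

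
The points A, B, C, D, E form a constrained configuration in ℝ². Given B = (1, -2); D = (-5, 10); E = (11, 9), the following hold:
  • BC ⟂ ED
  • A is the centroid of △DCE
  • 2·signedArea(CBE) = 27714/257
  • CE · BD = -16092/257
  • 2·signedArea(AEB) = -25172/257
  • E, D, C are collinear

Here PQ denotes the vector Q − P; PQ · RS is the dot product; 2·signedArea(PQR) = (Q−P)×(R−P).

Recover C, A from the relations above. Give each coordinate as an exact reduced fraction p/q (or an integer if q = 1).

1. C_x = 443/257  [E, D, C are collinear ∩ BC ⟂ ED]
2. C_y = 2462/257  [E, D, C are collinear ∩ BC ⟂ ED]
   → C = (443/257, 2462/257)
3. A_x = 1985/771  [A is the centroid of △DCE]
4. A_y = 7345/771  [A is the centroid of △DCE]
   → A = (1985/771, 7345/771)

A = (1985/771, 7345/771)
C = (443/257, 2462/257)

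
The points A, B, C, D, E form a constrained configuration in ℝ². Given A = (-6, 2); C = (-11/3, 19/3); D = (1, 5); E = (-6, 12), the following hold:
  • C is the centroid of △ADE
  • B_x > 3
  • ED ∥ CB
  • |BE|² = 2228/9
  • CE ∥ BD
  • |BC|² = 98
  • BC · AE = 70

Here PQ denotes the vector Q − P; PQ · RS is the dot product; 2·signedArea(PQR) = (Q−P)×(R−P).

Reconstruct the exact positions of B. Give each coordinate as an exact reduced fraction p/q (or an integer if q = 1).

B = (10/3, -2/3)

1. B_x = 10/3  [CE ∥ BD ∩ ED ∥ CB]
2. B_y = -2/3  [CE ∥ BD ∩ ED ∥ CB]
   → B = (10/3, -2/3)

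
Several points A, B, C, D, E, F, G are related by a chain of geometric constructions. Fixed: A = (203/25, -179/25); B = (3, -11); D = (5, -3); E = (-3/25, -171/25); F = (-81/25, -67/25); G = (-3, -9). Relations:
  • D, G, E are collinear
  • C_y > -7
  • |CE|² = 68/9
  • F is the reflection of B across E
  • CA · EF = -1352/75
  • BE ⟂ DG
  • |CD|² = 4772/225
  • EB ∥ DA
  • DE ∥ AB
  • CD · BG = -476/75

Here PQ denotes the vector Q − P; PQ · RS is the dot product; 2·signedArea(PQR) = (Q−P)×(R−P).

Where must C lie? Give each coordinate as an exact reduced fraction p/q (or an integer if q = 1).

C = (197/75, -521/75)

1. C_x = 197/75  [CD · BG = -476/75 ∩ CA · EF = -1352/75]
2. C_y = -521/75  [CD · BG = -476/75 ∩ CA · EF = -1352/75]
   → C = (197/75, -521/75)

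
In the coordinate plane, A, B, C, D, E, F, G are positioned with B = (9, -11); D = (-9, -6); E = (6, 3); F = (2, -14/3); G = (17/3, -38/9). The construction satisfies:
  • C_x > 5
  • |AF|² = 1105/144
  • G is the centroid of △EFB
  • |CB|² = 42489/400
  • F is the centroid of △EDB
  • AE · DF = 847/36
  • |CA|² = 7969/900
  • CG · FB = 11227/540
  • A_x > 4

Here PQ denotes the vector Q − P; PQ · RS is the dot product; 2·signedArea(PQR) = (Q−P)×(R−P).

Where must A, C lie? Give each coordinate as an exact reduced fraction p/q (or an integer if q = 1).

1. A_x = 19/4  [line -11·x + -4/3·y + 1673/36 = 0 ∩ |AF|² = 1105/144]
2. A_y = -13/3  [line -11·x + -4/3·y + 1673/36 = 0 ∩ |AF|² = 1105/144]
   → A = (19/4, -13/3)
3. C_x = 21/4  [line -7·x + 19/3·y + 2737/60 = 0 ∩ |CB|² = 42489/400]
4. C_y = -7/5  [line -7·x + 19/3·y + 2737/60 = 0 ∩ |CB|² = 42489/400]
   → C = (21/4, -7/5)

A = (19/4, -13/3)
C = (21/4, -7/5)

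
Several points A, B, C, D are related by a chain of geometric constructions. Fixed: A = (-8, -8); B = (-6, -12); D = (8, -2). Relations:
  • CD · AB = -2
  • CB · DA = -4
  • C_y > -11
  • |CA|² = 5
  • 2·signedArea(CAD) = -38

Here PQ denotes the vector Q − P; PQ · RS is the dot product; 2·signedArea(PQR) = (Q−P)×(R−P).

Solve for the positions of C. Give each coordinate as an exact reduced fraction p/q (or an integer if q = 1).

1. C_x = -7  [CB · DA = -4 ∩ CD · AB = -2]
2. C_y = -10  [CB · DA = -4 ∩ CD · AB = -2]
   → C = (-7, -10)

C = (-7, -10)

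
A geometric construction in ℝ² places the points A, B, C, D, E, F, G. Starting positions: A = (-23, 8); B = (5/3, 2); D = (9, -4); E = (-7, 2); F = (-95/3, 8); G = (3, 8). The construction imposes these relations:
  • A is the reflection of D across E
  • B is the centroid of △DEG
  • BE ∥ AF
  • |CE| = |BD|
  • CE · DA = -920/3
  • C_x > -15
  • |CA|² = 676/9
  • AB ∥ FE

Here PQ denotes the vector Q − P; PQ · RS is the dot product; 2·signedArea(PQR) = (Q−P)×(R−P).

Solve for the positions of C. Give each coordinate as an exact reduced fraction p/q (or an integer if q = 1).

1. C_x = -43/3  [line 32·x + -12·y + 1664/3 = 0 ∩ |CA|² = 676/9]
2. C_y = 8  [line 32·x + -12·y + 1664/3 = 0 ∩ |CA|² = 676/9]
   → C = (-43/3, 8)

C = (-43/3, 8)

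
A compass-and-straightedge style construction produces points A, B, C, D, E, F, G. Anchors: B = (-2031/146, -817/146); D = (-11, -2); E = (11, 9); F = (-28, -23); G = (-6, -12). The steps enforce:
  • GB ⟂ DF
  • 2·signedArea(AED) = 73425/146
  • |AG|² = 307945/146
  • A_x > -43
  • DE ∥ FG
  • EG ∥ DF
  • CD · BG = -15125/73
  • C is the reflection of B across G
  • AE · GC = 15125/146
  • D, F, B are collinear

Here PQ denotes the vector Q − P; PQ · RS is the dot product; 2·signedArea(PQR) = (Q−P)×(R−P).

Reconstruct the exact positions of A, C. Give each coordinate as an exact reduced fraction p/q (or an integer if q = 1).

1. C_x = 279/146  [C is the reflection of B across G]
2. C_y = -2687/146  [C is the reflection of B across G]
   → C = (279/146, -2687/146)
3. A_x = -6145/146  [2·signedArea(AED) = 73425/146 ∩ AE · GC = 15125/146]
4. A_y = -5899/146  [2·signedArea(AED) = 73425/146 ∩ AE · GC = 15125/146]
   → A = (-6145/146, -5899/146)

A = (-6145/146, -5899/146)
C = (279/146, -2687/146)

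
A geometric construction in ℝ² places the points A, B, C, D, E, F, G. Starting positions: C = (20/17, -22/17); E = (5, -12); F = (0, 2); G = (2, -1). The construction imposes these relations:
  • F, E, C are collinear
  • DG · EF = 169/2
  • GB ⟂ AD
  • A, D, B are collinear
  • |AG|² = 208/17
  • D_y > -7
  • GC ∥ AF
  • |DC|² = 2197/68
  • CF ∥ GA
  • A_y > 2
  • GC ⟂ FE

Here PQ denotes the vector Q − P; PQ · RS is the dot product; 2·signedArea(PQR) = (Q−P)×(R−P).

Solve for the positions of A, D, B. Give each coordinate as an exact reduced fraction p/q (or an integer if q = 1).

A = (14/17, 39/17)
B = (12698/7565, -8181/7565)
D = (105/34, -113/17)

1. A_x = 14/17  [GC ∥ AF ∩ CF ∥ GA]
2. A_y = 39/17  [GC ∥ AF ∩ CF ∥ GA]
   → A = (14/17, 39/17)
3. D_x = 105/34  [line 5·x + -14·y + -217/2 = 0 ∩ |DC|² = 2197/68]
4. D_y = -113/17  [line 5·x + -14·y + -217/2 = 0 ∩ |DC|² = 2197/68]
   → D = (105/34, -113/17)
5. B_x = 12698/7565  [A, D, B are collinear ∩ GB ⟂ AD]
6. B_y = -8181/7565  [A, D, B are collinear ∩ GB ⟂ AD]
   → B = (12698/7565, -8181/7565)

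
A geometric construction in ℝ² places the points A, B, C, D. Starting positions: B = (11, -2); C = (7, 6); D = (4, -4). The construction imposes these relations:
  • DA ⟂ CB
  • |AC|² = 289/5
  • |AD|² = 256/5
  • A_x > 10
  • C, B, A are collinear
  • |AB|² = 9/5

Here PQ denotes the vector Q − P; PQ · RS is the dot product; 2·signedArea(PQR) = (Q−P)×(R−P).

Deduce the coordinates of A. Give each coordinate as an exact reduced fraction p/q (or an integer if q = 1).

A = (52/5, -4/5)

1. A_x = 52/5  [C, B, A are collinear ∩ DA ⟂ CB]
2. A_y = -4/5  [C, B, A are collinear ∩ DA ⟂ CB]
   → A = (52/5, -4/5)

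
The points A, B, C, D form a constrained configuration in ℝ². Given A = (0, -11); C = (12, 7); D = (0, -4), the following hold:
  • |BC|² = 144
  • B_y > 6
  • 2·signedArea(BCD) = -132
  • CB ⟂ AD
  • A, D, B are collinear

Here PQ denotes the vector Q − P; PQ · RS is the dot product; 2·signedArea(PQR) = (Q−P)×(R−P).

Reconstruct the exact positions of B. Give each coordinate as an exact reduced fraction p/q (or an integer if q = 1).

1. B_x = 0  [A, D, B are collinear ∩ CB ⟂ AD]
2. B_y = 7  [A, D, B are collinear ∩ CB ⟂ AD]
   → B = (0, 7)

B = (0, 7)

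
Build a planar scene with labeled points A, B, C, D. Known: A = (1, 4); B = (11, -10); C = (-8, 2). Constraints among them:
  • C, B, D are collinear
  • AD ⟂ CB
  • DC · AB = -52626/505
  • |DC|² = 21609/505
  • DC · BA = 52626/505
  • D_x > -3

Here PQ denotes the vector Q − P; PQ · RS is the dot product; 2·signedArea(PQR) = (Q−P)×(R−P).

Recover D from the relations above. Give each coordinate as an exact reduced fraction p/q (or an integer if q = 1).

1. D_x = -1247/505  [C, B, D are collinear ∩ AD ⟂ CB]
2. D_y = -754/505  [C, B, D are collinear ∩ AD ⟂ CB]
   → D = (-1247/505, -754/505)

D = (-1247/505, -754/505)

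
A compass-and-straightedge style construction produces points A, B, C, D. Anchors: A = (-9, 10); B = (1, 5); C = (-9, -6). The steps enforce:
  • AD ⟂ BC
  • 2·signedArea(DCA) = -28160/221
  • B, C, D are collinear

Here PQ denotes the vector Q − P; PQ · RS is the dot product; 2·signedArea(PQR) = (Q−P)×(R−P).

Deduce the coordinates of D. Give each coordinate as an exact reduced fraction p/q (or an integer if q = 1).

D = (-229/221, 610/221)

1. D_x = -229/221  [B, C, D are collinear ∩ AD ⟂ BC]
2. D_y = 610/221  [B, C, D are collinear ∩ AD ⟂ BC]
   → D = (-229/221, 610/221)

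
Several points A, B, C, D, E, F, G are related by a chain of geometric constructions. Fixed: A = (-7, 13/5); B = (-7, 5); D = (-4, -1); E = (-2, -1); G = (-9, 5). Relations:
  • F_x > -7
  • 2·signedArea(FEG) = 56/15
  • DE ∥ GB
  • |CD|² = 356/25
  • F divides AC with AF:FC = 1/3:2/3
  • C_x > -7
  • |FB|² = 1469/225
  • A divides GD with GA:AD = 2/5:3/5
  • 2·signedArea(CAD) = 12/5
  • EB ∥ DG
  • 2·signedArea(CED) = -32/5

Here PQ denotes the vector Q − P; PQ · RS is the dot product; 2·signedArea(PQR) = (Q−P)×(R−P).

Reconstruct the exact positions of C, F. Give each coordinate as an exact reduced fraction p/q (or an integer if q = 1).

1. C_x = -6  [2·signedArea(CAD) = 12/5 ∩ 2·signedArea(CED) = -32/5]
2. C_y = 11/5  [2·signedArea(CAD) = 12/5 ∩ 2·signedArea(CED) = -32/5]
   → C = (-6, 11/5)
3. F_x = -20/3  [F divides AC with AF:FC = 1/3:2/3]
4. F_y = 37/15  [F divides AC with AF:FC = 1/3:2/3]
   → F = (-20/3, 37/15)

C = (-6, 11/5)
F = (-20/3, 37/15)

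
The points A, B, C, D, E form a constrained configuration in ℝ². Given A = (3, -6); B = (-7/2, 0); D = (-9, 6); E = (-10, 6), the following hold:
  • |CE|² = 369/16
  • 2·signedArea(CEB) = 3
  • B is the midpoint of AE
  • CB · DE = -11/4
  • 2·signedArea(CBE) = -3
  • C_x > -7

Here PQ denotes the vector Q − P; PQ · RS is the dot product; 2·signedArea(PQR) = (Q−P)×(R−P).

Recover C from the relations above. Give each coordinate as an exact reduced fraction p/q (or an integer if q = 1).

C = (-25/4, 3)

1. C_x = -25/4  [2·signedArea(CEB) = 3 ∩ CB · DE = -11/4]
2. C_y = 3  [2·signedArea(CEB) = 3 ∩ CB · DE = -11/4]
   → C = (-25/4, 3)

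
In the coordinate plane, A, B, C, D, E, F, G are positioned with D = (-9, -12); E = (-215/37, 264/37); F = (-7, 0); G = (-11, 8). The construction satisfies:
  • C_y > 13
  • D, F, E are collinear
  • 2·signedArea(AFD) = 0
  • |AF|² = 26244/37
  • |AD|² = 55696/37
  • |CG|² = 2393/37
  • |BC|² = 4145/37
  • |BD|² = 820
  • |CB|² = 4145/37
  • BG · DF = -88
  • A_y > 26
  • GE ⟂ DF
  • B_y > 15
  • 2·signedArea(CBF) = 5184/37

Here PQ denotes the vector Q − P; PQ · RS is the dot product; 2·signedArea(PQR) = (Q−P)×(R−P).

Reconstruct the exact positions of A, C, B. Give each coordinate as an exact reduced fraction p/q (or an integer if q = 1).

1. A_x = -97/37  [line 12·x + -2·y + 84 = 0 ∩ |AF|² = 26244/37]
2. A_y = 972/37  [line 12·x + -2·y + 84 = 0 ∩ |AF|² = 26244/37]
   → A = (-97/37, 972/37)
3. B_x = -15  [line -2·x + -12·y + 162 = 0 ∩ |BD|² = 820]
4. B_y = 16  [line -2·x + -12·y + 162 = 0 ∩ |BD|² = 820]
   → B = (-15, 16)
5. C_x = -178/37  [line 16·x + 8·y + -1040/37 = 0 ∩ |CG|² = 2393/37]
6. C_y = 486/37  [line 16·x + 8·y + -1040/37 = 0 ∩ |CG|² = 2393/37]
   → C = (-178/37, 486/37)

A = (-97/37, 972/37)
B = (-15, 16)
C = (-178/37, 486/37)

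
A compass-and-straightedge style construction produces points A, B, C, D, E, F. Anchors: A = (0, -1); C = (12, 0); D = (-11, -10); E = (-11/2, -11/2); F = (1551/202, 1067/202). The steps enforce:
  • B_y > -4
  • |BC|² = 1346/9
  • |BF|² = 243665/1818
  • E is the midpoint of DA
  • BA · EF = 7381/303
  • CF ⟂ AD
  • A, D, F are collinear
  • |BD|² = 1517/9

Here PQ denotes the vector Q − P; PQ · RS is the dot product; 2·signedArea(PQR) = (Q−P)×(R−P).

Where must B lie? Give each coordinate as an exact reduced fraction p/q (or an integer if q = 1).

B = (1/3, -11/3)

1. B_x = 1/3  [line -1331/101·x + -1089/101·y + -10648/303 = 0 ∩ |BC|² = 1346/9]
2. B_y = -11/3  [line -1331/101·x + -1089/101·y + -10648/303 = 0 ∩ |BC|² = 1346/9]
   → B = (1/3, -11/3)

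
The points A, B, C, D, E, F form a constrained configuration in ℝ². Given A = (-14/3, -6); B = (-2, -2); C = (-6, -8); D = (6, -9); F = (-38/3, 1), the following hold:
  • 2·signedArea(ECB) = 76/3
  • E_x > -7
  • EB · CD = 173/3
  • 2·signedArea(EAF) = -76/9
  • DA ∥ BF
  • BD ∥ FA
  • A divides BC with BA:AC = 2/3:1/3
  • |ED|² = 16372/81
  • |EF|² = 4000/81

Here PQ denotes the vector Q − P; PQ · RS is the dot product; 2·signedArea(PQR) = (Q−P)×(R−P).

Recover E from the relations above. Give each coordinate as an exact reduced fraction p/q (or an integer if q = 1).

E = (-62/9, -3)

1. E_x = -62/9  [2·signedArea(EAF) = -76/9 ∩ EB · CD = 173/3]
2. E_y = -3  [2·signedArea(EAF) = -76/9 ∩ EB · CD = 173/3]
   → E = (-62/9, -3)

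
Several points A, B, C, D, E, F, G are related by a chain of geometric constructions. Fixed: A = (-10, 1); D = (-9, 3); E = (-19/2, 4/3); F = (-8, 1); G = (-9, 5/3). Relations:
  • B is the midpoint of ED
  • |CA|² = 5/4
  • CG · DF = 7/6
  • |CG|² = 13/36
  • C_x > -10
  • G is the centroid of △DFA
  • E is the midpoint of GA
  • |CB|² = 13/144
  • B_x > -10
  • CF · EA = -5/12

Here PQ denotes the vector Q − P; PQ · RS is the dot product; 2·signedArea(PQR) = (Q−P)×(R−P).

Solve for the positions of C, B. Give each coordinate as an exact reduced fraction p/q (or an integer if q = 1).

B = (-37/4, 13/6)
C = (-19/2, 2)

1. C_x = -19/2  [CG · DF = 7/6 ∩ CF · EA = -5/12]
2. C_y = 2  [CG · DF = 7/6 ∩ CF · EA = -5/12]
   → C = (-19/2, 2)
3. B_x = -37/4  [B is the midpoint of ED]
4. B_y = 13/6  [B is the midpoint of ED]
   → B = (-37/4, 13/6)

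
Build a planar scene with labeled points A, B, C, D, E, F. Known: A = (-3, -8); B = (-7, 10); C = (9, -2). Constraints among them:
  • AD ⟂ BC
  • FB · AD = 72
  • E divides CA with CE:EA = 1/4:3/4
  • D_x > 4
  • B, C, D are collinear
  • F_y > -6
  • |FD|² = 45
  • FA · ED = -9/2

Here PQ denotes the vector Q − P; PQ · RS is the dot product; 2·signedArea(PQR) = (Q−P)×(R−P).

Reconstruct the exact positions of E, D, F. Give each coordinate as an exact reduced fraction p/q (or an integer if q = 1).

D = (21/5, 8/5)
E = (6, -7/2)
F = (3, -5)

1. E_x = 6  [E divides CA with CE:EA = 1/4:3/4]
2. E_y = -7/2  [E divides CA with CE:EA = 1/4:3/4]
   → E = (6, -7/2)
3. D_x = 21/5  [B, C, D are collinear ∩ AD ⟂ BC]
4. D_y = 8/5  [B, C, D are collinear ∩ AD ⟂ BC]
   → D = (21/5, 8/5)
5. F_x = 3  [FA · ED = -9/2 ∩ FB · AD = 72]
6. F_y = -5  [FA · ED = -9/2 ∩ FB · AD = 72]
   → F = (3, -5)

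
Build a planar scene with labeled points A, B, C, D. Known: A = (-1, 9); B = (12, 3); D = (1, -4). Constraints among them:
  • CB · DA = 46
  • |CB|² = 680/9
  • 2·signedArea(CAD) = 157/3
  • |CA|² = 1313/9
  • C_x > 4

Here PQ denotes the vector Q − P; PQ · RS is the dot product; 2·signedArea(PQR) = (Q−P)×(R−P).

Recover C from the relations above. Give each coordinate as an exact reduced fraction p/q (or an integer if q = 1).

1. C_x = 14/3  [2·signedArea(CAD) = 157/3 ∩ CB · DA = 46]
2. C_y = -5/3  [2·signedArea(CAD) = 157/3 ∩ CB · DA = 46]
   → C = (14/3, -5/3)

C = (14/3, -5/3)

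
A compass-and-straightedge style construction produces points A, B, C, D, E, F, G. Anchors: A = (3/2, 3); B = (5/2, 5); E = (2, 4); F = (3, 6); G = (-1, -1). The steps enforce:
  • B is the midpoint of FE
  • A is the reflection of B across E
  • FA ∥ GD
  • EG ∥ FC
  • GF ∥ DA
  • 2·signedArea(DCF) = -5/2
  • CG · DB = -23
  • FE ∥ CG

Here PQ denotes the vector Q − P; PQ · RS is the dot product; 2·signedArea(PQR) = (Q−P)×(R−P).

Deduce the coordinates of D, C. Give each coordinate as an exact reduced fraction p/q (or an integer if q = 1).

C = (0, 1)
D = (-5/2, -4)

1. D_x = -5/2  [GF ∥ DA ∩ FA ∥ GD]
2. D_y = -4  [GF ∥ DA ∩ FA ∥ GD]
   → D = (-5/2, -4)
3. C_x = 0  [FE ∥ CG ∩ EG ∥ FC]
4. C_y = 1  [FE ∥ CG ∩ EG ∥ FC]
   → C = (0, 1)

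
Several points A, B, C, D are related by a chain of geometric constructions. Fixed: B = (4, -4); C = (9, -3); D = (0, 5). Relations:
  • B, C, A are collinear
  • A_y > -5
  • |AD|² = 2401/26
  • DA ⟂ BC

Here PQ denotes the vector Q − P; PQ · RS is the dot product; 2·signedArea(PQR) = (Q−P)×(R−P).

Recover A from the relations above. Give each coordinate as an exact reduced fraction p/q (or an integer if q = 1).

1. A_x = 49/26  [B, C, A are collinear ∩ DA ⟂ BC]
2. A_y = -115/26  [B, C, A are collinear ∩ DA ⟂ BC]
   → A = (49/26, -115/26)

A = (49/26, -115/26)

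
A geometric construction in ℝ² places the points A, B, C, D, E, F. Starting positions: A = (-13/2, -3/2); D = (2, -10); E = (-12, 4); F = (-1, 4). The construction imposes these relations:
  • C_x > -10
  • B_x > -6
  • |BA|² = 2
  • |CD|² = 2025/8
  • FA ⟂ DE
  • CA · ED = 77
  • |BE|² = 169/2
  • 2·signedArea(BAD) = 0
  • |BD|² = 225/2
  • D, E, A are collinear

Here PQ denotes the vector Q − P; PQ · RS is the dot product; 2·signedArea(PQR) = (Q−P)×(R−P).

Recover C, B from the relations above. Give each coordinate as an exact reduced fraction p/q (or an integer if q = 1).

B = (-11/2, -5/2)
C = (-37/4, 5/4)

1. C_x = -37/4  [line -14·x + 14·y + -147 = 0 ∩ |CD|² = 2025/8]
2. C_y = 5/4  [line -14·x + 14·y + -147 = 0 ∩ |CD|² = 2025/8]
   → C = (-37/4, 5/4)
3. B_x = -11/2  [line 17/2·x + 17/2·y + 68 = 0 ∩ |BA|² = 2]
4. B_y = -5/2  [line 17/2·x + 17/2·y + 68 = 0 ∩ |BA|² = 2]
   → B = (-11/2, -5/2)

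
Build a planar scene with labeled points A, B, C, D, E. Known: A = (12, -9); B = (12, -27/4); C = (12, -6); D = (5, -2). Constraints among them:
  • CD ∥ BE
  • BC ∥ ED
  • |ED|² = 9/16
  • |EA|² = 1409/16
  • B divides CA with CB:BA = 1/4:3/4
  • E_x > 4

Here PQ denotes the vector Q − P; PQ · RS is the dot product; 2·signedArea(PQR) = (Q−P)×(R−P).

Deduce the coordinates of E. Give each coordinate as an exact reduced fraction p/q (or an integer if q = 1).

1. E_x = 5  [BC ∥ ED ∩ CD ∥ BE]
2. E_y = -11/4  [BC ∥ ED ∩ CD ∥ BE]
   → E = (5, -11/4)

E = (5, -11/4)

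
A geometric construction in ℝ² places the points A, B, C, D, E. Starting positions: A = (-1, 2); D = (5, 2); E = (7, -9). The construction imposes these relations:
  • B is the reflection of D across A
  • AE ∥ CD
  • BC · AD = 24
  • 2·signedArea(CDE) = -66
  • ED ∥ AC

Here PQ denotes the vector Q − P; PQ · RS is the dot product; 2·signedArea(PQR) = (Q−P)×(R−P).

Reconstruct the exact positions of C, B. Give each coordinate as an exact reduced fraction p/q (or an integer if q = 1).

1. C_x = -3  [AE ∥ CD ∩ ED ∥ AC]
2. C_y = 13  [AE ∥ CD ∩ ED ∥ AC]
   → C = (-3, 13)
3. B_x = -7  [B is the reflection of D across A]
4. B_y = 2  [B is the reflection of D across A]
   → B = (-7, 2)

B = (-7, 2)
C = (-3, 13)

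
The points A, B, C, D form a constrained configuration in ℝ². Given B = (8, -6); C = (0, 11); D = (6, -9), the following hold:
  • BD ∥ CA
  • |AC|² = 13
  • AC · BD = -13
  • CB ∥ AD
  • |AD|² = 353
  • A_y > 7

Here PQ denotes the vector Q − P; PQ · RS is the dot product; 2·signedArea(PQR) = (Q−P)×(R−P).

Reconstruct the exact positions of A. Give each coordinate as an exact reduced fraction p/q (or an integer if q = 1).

1. A_x = -2  [CB ∥ AD ∩ BD ∥ CA]
2. A_y = 8  [CB ∥ AD ∩ BD ∥ CA]
   → A = (-2, 8)

A = (-2, 8)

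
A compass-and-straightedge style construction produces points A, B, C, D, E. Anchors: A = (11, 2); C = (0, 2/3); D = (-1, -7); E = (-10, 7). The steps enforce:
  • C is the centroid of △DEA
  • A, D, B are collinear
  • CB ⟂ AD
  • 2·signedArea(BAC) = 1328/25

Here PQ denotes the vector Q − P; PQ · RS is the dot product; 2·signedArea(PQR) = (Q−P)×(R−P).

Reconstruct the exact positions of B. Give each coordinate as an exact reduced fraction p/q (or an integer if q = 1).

1. B_x = 83/25  [A, D, B are collinear ∩ CB ⟂ AD]
2. B_y = -94/25  [A, D, B are collinear ∩ CB ⟂ AD]
   → B = (83/25, -94/25)

B = (83/25, -94/25)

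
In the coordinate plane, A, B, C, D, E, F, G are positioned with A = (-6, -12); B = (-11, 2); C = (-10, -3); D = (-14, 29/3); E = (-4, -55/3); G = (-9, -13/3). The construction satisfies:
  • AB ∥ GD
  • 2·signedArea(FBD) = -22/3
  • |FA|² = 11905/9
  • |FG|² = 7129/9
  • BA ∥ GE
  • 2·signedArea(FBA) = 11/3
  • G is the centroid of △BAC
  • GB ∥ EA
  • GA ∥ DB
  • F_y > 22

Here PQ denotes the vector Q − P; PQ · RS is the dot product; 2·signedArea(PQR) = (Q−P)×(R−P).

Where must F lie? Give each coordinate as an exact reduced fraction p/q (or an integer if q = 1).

F = (-18, 67/3)

1. F_x = -18  [2·signedArea(FBD) = -22/3 ∩ 2·signedArea(FBA) = 11/3]
2. F_y = 67/3  [2·signedArea(FBD) = -22/3 ∩ 2·signedArea(FBA) = 11/3]
   → F = (-18, 67/3)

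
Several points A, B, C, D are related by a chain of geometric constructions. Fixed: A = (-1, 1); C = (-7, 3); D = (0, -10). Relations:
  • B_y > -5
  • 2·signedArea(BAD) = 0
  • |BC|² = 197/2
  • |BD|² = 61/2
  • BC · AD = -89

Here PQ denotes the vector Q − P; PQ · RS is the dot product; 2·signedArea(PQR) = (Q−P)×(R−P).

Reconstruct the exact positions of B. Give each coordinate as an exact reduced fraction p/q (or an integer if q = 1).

B = (-1/2, -9/2)

1. B_x = -1/2  [2·signedArea(BAD) = 0 ∩ BC · AD = -89]
2. B_y = -9/2  [2·signedArea(BAD) = 0 ∩ BC · AD = -89]
   → B = (-1/2, -9/2)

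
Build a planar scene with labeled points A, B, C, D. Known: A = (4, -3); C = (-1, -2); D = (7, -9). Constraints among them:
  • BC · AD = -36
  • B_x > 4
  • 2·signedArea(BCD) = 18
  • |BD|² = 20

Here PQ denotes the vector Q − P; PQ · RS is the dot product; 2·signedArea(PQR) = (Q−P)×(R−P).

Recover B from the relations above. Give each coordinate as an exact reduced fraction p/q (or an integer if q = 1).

B = (5, -5)

1. B_x = 5  [BC · AD = -36 ∩ 2·signedArea(BCD) = 18]
2. B_y = -5  [BC · AD = -36 ∩ 2·signedArea(BCD) = 18]
   → B = (5, -5)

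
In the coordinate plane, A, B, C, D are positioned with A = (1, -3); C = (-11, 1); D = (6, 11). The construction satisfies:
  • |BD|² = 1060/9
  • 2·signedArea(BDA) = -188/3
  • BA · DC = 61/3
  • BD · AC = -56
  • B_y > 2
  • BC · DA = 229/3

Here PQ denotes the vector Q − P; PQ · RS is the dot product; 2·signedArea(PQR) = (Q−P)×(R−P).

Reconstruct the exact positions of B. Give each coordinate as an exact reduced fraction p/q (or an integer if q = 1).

B = (-4/3, 3)

1. B_x = -4/3  [2·signedArea(BDA) = -188/3 ∩ BD · AC = -56]
2. B_y = 3  [2·signedArea(BDA) = -188/3 ∩ BD · AC = -56]
   → B = (-4/3, 3)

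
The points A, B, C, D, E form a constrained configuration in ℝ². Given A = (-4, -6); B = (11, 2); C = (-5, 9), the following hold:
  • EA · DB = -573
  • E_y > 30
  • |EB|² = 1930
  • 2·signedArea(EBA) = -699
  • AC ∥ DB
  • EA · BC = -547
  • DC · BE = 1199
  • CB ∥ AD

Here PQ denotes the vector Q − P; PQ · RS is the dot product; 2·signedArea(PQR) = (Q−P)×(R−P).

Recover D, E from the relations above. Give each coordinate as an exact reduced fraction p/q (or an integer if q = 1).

D = (12, -13)
E = (-22, 31)

1. D_x = 12  [AC ∥ DB ∩ CB ∥ AD]
2. D_y = -13  [AC ∥ DB ∩ CB ∥ AD]
   → D = (12, -13)
3. E_x = -22  [EA · BC = -547 ∩ 2·signedArea(EBA) = -699]
4. E_y = 31  [EA · BC = -547 ∩ 2·signedArea(EBA) = -699]
   → E = (-22, 31)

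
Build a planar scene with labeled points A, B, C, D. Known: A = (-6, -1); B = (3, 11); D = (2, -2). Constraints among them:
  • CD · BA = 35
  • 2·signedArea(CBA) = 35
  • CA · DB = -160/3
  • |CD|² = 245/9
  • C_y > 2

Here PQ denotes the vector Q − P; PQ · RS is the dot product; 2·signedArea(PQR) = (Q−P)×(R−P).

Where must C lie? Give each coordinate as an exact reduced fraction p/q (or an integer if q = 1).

1. C_x = -1/3  [2·signedArea(CBA) = 35 ∩ CA · DB = -160/3]
2. C_y = 8/3  [2·signedArea(CBA) = 35 ∩ CA · DB = -160/3]
   → C = (-1/3, 8/3)

C = (-1/3, 8/3)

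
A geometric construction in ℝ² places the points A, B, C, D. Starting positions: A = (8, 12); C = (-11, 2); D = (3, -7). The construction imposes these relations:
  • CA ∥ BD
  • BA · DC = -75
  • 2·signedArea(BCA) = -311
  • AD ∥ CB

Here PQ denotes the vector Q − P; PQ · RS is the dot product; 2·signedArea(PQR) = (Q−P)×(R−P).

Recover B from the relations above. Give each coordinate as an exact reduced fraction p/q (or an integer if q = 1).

1. B_x = -16  [CA ∥ BD ∩ AD ∥ CB]
2. B_y = -17  [CA ∥ BD ∩ AD ∥ CB]
   → B = (-16, -17)

B = (-16, -17)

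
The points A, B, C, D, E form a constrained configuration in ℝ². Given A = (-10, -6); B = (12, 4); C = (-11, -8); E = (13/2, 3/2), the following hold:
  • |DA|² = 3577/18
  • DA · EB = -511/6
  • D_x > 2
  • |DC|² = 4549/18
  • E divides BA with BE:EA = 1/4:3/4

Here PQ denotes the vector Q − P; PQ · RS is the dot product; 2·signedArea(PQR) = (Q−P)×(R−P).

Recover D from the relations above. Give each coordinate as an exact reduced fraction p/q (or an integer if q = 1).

1. D_x = 17/6  [line -11/2·x + -5/2·y + 91/6 = 0 ∩ |DA|² = 3577/18]
2. D_y = -1/6  [line -11/2·x + -5/2·y + 91/6 = 0 ∩ |DA|² = 3577/18]
   → D = (17/6, -1/6)

D = (17/6, -1/6)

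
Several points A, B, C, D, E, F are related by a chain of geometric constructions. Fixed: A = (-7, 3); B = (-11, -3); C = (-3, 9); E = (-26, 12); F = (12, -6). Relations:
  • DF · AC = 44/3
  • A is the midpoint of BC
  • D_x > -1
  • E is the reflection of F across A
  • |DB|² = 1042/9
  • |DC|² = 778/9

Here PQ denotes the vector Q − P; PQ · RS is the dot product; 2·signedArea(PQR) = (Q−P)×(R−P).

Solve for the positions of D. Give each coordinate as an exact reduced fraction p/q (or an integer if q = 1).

1. D_x = -2/3  [line -4·x + -6·y + -8/3 = 0 ∩ |DC|² = 778/9]
2. D_y = 0  [line -4·x + -6·y + -8/3 = 0 ∩ |DC|² = 778/9]
   → D = (-2/3, 0)

D = (-2/3, 0)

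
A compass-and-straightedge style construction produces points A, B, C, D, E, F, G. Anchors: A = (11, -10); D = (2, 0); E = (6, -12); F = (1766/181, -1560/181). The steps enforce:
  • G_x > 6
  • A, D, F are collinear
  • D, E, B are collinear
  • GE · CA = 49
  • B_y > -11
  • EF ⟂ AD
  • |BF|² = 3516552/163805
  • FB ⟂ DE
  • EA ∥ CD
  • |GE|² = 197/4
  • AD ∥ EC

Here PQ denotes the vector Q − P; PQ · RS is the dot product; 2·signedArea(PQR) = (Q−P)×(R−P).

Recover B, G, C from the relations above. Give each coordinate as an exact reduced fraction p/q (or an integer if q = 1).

B = (4852/905, -9126/905)
C = (-3, -2)
G = (13/2, -5)

1. B_x = 4852/905  [D, E, B are collinear ∩ FB ⟂ DE]
2. B_y = -9126/905  [D, E, B are collinear ∩ FB ⟂ DE]
   → B = (4852/905, -9126/905)
3. C_x = -3  [EA ∥ CD ∩ AD ∥ EC]
4. C_y = -2  [EA ∥ CD ∩ AD ∥ EC]
   → C = (-3, -2)
5. G_x = 13/2  [line -14·x + 8·y + 131 = 0 ∩ |GE|² = 197/4]
6. G_y = -5  [line -14·x + 8·y + 131 = 0 ∩ |GE|² = 197/4]
   → G = (13/2, -5)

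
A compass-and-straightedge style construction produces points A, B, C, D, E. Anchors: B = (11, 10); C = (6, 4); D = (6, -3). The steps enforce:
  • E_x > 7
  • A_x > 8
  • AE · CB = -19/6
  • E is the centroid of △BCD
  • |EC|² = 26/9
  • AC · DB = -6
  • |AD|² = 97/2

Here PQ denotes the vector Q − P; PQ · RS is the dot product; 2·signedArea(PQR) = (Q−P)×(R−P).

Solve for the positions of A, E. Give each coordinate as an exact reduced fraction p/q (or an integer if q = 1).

A = (17/2, 7/2)
E = (23/3, 11/3)

1. A_x = 17/2  [line -5·x + -13·y + 88 = 0 ∩ |AD|² = 97/2]
2. A_y = 7/2  [line -5·x + -13·y + 88 = 0 ∩ |AD|² = 97/2]
   → A = (17/2, 7/2)
3. E_x = 23/3  [AE · CB = -19/6 ∩ E is the centroid of △BCD]
4. E_y = 11/3  [AE · CB = -19/6 ∩ E is the centroid of △BCD]
   → E = (23/3, 11/3)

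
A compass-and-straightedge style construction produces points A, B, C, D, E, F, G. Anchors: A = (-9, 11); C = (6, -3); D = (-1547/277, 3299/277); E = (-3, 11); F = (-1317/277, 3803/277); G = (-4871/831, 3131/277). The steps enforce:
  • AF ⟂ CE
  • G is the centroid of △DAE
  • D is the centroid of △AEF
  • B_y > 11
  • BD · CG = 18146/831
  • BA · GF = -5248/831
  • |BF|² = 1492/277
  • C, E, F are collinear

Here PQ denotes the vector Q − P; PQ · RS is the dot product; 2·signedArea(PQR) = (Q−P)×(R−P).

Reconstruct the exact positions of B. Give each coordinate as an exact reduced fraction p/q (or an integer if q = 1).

B = (-1189/277, 3173/277)

1. B_x = -1189/277  [BD · CG = 18146/831 ∩ BA · GF = -5248/831]
2. B_y = 3173/277  [BD · CG = 18146/831 ∩ BA · GF = -5248/831]
   → B = (-1189/277, 3173/277)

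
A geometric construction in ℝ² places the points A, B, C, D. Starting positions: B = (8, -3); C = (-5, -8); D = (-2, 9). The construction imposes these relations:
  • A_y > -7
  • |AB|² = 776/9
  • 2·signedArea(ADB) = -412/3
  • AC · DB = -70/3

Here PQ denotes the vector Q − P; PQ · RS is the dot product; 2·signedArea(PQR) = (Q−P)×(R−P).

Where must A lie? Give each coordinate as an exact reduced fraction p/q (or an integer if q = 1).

1. A_x = -2/3  [AC · DB = -70/3 ∩ 2·signedArea(ADB) = -412/3]
2. A_y = -19/3  [AC · DB = -70/3 ∩ 2·signedArea(ADB) = -412/3]
   → A = (-2/3, -19/3)

A = (-2/3, -19/3)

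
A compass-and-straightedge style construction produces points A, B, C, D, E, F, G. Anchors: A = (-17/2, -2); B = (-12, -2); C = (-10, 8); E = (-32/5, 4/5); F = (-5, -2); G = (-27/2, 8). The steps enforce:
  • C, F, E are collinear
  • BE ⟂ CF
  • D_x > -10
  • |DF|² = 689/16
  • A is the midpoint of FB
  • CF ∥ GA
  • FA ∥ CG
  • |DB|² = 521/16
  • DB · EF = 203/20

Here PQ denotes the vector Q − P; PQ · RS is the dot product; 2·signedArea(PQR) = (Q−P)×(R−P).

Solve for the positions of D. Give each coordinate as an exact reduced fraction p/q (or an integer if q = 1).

D = (-37/4, 3)

1. D_x = -37/4  [line -7/5·x + 14/5·y + -427/20 = 0 ∩ |DB|² = 521/16]
2. D_y = 3  [line -7/5·x + 14/5·y + -427/20 = 0 ∩ |DB|² = 521/16]
   → D = (-37/4, 3)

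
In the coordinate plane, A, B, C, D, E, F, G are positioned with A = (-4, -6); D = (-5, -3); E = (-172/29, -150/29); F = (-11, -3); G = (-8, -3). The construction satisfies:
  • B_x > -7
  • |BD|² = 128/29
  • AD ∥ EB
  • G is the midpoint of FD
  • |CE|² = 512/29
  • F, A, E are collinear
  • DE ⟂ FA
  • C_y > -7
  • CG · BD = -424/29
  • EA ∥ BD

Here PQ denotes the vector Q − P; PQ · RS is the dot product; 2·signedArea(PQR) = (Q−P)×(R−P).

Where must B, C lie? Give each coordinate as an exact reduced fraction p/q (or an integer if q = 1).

1. B_x = -201/29  [EA ∥ BD ∩ AD ∥ EB]
2. B_y = -63/29  [EA ∥ BD ∩ AD ∥ EB]
   → B = (-201/29, -63/29)
3. C_x = -60/29  [line -56/29·x + 24/29·y + 48/29 = 0 ∩ |CE|² = 512/29]
4. C_y = -198/29  [line -56/29·x + 24/29·y + 48/29 = 0 ∩ |CE|² = 512/29]
   → C = (-60/29, -198/29)

B = (-201/29, -63/29)
C = (-60/29, -198/29)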